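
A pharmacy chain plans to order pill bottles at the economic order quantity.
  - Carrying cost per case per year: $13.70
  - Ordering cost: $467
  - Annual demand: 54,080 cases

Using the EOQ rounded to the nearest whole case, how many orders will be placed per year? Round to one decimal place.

Optimal lot size Q* = (2 × 54,080 × $467 / $13.7)^½ ≈ 1,920.13 → Q = 1,920
Orders per year = D/Q = 54,080 / 1,920 = 28.167

28.2 orders per year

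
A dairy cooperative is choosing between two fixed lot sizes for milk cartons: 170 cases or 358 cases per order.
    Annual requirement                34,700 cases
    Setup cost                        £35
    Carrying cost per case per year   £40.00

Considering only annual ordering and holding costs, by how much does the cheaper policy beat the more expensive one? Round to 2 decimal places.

£8.34

Annual cost at Q: ordering D·S/Q plus holding Q·H/2.
TC(170) = (34,700/170)×35 + (170/2)×40 = £10,544.12
TC(358) = (34,700/358)×35 + (358/2)×40 = £10,552.46
Lots of 170 are cheaper by £8.34.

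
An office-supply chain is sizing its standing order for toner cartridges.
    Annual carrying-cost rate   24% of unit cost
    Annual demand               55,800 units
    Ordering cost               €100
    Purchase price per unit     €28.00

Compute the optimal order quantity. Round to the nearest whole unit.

Holding cost per unit per year: H = 24% × €28 = €6.7200
2DS/H = 2·55,800·100/6.72 = 1,660,714.29
EOQ = √1,660,714.29 ≈ 1,288.69

1,289 units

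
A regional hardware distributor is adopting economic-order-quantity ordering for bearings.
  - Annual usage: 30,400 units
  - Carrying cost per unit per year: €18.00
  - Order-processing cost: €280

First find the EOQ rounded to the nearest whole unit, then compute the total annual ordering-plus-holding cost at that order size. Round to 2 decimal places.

€17,505.20

EOQ = √(2DS/H) = √(2 × 30,400 × 280 / 18)
    = √(945,777.78) ≈ 972.51 → Q = 973 units
Annual ordering cost = (D/Q)·S = (30,400/973) × 280 = €8,748.20
Annual holding cost  = (Q/2)·H = (973/2) × 18 = €8,757.00
Total = €8,748.20 + €8,757.00 = €17,505.20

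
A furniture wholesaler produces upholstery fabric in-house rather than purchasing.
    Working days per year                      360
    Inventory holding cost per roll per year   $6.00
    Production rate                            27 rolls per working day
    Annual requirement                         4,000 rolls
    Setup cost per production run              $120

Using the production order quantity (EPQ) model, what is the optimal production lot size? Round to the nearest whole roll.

Daily demand d = 4,000/360 = 11.111; p = 27; 1 − d/p = 0.58848
EPQ = √(2DS / (H(1 − d/p)))
    = √(2 × 4,000 × 120 / (6 × 0.58848)) ≈ 521.43

521 rolls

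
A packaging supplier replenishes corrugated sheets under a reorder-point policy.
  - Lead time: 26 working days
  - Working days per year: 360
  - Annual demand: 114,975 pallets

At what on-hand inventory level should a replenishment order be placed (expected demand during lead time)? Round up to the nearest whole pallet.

8,304 pallets

Daily demand d = 114,975 / 360 = 319.375 pallets/day
Demand during lead time = 319.375 × 26 = 8,303.75
Reorder point = 8,303.75 → round up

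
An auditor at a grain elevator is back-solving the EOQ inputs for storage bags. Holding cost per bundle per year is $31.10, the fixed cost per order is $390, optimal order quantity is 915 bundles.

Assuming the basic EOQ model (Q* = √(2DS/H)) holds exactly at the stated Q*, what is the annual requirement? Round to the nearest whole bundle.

EOQ relation: Q² = 2DS/H, so rearrange for the unknown.
D = Q²H / (2S) = 915² × 31.1 / (2 × 390) = 33,381.66

33,382 bundles per year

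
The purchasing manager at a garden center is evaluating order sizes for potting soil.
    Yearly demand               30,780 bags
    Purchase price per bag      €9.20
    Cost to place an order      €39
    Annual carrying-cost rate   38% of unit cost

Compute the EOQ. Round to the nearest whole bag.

829 bags

Carrying cost H = €9.2 × 38% = €3.4960/bag/yr
2DS/H = 2·30,780·39/3.496 = 686,739.13
EOQ = √686,739.13 ≈ 828.70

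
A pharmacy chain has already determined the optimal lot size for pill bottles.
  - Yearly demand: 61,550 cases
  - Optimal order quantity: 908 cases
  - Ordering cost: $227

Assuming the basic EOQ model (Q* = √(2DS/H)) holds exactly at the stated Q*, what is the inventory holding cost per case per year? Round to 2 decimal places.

EOQ relation: Q² = 2DS/H, so rearrange for the unknown.
H = 2DS / Q² = 2 × 61,550 × 227 / 908² = 33.8932

$33.89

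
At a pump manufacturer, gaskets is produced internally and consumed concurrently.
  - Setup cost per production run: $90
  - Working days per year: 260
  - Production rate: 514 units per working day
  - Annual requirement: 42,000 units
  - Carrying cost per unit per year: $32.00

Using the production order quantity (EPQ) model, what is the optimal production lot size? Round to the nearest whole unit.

d = 42,000/260 = 161.5385 units/day;  effective holding cost H(1 − d/p) = 32·(1 − 161.5385/514) = 21.94313
Q* = √(2DS / H_eff) = √(2·42,000·90 / 21.94313) ≈ 586.96

587 units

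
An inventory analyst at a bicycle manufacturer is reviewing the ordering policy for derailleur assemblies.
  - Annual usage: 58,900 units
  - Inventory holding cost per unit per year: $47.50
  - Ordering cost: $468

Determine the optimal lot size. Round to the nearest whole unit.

1,077 units

Optimal lot size Q* = (2 × 58,900 × $468 / $47.5)^½ ≈ 1,077.33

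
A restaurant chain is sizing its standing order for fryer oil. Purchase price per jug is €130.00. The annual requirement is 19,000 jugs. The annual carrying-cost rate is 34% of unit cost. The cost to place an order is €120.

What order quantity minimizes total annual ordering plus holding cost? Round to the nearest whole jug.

Holding cost per jug per year: H = 34% × €130 = €44.2000
Optimal lot size Q* = (2 × 19,000 × €120 / €44.2)^½ ≈ 321.20

321 jugs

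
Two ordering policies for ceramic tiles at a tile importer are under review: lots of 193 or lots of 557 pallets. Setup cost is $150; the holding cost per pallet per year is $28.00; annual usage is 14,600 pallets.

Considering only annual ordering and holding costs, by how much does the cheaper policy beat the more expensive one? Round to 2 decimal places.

Annual cost at Q: ordering D·S/Q plus holding Q·H/2.
TC(193) = (14,600/193)×150 + (193/2)×28 = $14,049.15
TC(557) = (14,600/557)×150 + (557/2)×28 = $11,729.78
Cheaper: Q = 557.  Difference = $2,319.37

$2,319.37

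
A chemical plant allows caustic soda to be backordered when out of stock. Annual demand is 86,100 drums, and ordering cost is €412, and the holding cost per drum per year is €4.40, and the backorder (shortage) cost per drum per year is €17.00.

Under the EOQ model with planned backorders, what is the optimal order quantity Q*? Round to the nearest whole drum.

Basic EOQ = √(2·86,100·412/4.4) = 4,015.493
Backorder adjustment √((H+b)/b) = √((4.4+17)/17) = 1.1220
Q* = 4,015.493 × 1.1220 ≈ 4,505.27

4,505 drums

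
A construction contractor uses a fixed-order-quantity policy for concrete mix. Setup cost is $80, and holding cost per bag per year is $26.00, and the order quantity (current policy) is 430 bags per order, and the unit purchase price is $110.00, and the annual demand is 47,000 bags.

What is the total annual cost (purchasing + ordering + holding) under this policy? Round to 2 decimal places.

$5,184,334.19

Orders/yr = 47,000/430 = 109.302; ordering cost = 109.302 × $80 = $8,744.19
Average inventory = 430/2 = 215; holding cost = 215 × $26 = $5,590.00
Purchase cost = D·C = 47,000 × 110 = $5,170,000.00
Total = $8,744.19 + $5,590.00 + $5,170,000.00 = $5,184,334.19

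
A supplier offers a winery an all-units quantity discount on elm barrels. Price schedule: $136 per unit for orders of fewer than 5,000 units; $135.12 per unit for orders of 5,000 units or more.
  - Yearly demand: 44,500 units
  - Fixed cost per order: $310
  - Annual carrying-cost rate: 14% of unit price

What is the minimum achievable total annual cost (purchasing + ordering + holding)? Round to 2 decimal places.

H₁ = 14%×$136 = $19.0400;  H₂ = 14%×$135.12 = $18.9168
EOQ₁ = √(2×44,500×310/19.0400) = 1,203.77  (< 5,000, feasible at tier 1)
EOQ₂ = √(2×44,500×310/18.9168) = 1,207.68  (< 5,000 → use Q = 5,000 at tier-2 price)
TC(tier 1 (EOQ₁), Q≈1,203.8) = $6,074,919.72
TC(tier 2, Q≈5,000.0) = $6,062,891.00
Minimum at tier 2: $6,062,891.00

$6,062,891.00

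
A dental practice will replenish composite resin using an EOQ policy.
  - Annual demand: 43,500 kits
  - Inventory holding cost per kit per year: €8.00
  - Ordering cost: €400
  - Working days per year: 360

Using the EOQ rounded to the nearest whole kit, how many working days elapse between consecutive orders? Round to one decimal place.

EOQ = √(2DS/H) = √(2 × 43,500 × 400 / 8)
    = √(4,350,000.00) ≈ 2,085.67 → Q = 2,086 kits
Cycle time = (working days × Q)/D = (360 × 2,086) / 43,500 = 17.263 days

17.3 days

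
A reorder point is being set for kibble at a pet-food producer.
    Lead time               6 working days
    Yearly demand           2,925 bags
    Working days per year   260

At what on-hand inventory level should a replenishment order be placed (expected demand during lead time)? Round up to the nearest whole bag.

Daily demand d = 2,925 / 260 = 11.250 bags/day
Demand during lead time = 11.250 × 6 = 67.50
Reorder point = 67.50 → round up

68 bags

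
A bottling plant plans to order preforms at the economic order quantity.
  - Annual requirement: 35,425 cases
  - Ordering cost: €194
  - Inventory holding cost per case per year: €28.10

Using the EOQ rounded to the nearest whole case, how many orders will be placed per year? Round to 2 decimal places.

50.68 orders per year

Q* = √(2·D·S / H) = √(2·35,425·194 / 28.1) = √489,142.3 ≈ 699.39 → Q = 699
N = D/Q = 35,425/699 ≈ 50.680 orders/yr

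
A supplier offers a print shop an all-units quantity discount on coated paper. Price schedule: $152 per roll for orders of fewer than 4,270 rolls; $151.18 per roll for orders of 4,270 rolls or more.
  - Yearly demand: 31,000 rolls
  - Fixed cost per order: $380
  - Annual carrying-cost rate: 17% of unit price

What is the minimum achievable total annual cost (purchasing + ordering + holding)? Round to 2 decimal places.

$4,736,673.68

H₁ = 17%×$152 = $25.8400;  H₂ = 17%×$151.18 = $25.7006
EOQ₁ = √(2×31,000×380/25.8400) = 954.86  (< 4,270, feasible at tier 1)
EOQ₂ = √(2×31,000×380/25.7006) = 957.45  (< 4,270 → use Q = 4,270 at tier-2 price)
TC(tier 1 (EOQ₁), Q≈954.9) = $4,736,673.68
TC(tier 2, Q≈4,270.0) = $4,744,209.56
Minimum at tier 1 (EOQ₁): $4,736,673.68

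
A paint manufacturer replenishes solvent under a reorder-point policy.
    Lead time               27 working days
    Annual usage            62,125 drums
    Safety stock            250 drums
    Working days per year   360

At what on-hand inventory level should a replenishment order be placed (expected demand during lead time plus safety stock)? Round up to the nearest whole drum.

Daily demand d = 62,125 / 360 = 172.569 drums/day
Demand during lead time = 172.569 × 27 = 4,659.38
Reorder point = 4,659.38 + 250 = 4,909.38 → round up

4,910 drums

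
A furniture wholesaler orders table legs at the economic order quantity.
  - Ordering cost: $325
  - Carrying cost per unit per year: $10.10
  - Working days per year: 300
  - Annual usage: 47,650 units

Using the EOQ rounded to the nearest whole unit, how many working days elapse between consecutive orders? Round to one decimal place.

11.0 days

Optimal lot size Q* = (2 × 47,650 × $325 / $10.1)^½ ≈ 1,751.17 → Q = 1,751 units
Cycle time = (working days × Q)/D = (300 × 1,751) / 47,650 = 11.024 days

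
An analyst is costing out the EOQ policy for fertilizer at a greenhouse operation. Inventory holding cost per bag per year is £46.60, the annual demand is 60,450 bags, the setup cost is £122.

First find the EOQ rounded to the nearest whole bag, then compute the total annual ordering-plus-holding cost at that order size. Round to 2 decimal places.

£26,217.19

EOQ = √(2DS/H) = √(2 × 60,450 × 122 / 46.6)
    = √(316,519.31) ≈ 562.60 → Q = 563 bags
Ordering: D/Q × S = 60,450/563 × £122 = £13,099.29
Holding:  Q/2 × H = 563/2 × £46.6 = £13,117.90
Total = £13,099.29 + £13,117.90 = £26,217.19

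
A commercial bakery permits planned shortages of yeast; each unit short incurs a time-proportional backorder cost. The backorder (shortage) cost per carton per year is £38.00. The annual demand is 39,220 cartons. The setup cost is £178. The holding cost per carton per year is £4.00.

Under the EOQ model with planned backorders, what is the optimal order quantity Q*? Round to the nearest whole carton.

Q* = √(2DS/H) · √((H + b)/b)
   = √(2 × 39,220 × 178 / 4) · √((4 + 38) / 38)
   = 1,868.309 × 1.0513 ≈ 1,964.18

1,964 cartons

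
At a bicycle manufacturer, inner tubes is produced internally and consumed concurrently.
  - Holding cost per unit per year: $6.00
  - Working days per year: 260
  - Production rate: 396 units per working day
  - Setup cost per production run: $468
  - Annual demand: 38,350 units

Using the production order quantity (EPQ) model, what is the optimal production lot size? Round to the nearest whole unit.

d = 38,350/260 = 147.5000 units/day;  effective holding cost H(1 − d/p) = 6·(1 − 147.5000/396) = 3.76515
Q* = √(2DS / H_eff) = √(2·38,350·468 / 3.76515) ≈ 3,087.66

3,088 units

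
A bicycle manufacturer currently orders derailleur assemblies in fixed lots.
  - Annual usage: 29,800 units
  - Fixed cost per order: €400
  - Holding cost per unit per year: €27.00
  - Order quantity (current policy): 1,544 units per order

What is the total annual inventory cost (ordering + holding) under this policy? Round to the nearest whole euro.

Ordering: D/Q × S = 29,800/1,544 × €400 = €7,720.21
Holding:  Q/2 × H = 1,544/2 × €27 = €20,844.00
Total = €7,720.21 + €20,844.00 = €28,564.21

€28,564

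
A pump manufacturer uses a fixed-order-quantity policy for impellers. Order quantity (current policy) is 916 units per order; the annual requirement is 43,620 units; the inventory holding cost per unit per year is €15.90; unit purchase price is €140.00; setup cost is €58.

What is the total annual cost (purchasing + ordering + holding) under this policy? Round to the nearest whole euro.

Orders/yr = 43,620/916 = 47.620; ordering cost = 47.620 × €58 = €2,761.97
Average inventory = 916/2 = 458; holding cost = 458 × €15.9 = €7,282.20
Purchase cost = D·C = 43,620 × 140 = €6,106,800.00
Total = €2,761.97 + €7,282.20 + €6,106,800.00 = €6,116,844.17

€6,116,844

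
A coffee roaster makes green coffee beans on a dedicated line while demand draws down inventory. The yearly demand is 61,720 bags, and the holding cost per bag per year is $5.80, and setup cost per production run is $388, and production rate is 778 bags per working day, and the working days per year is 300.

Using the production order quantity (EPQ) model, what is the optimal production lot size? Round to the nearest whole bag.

3,351 bags

Daily demand d = 61,720/300 = 205.733; p = 778; 1 − d/p = 0.73556
EPQ = √(2DS / (H(1 − d/p)))
    = √(2 × 61,720 × 388 / (5.8 × 0.73556)) ≈ 3,350.58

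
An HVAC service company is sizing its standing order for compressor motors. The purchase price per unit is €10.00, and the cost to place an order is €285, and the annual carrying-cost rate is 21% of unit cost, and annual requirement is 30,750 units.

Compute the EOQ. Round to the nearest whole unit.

Carrying cost H = €10 × 21% = €2.1000/unit/yr
Q* = √(2·D·S / H) = √(2·30,750·285 / 2.1) = √8,346,428.6 ≈ 2,889.02

2,889 units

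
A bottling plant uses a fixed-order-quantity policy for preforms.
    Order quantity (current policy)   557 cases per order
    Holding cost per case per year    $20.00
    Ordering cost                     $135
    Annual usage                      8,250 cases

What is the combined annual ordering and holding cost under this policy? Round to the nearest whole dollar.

$7,570

Ordering: D/Q × S = 8,250/557 × $135 = $1,999.55
Holding:  Q/2 × H = 557/2 × $20 = $5,570.00
Total = $1,999.55 + $5,570.00 = $7,569.55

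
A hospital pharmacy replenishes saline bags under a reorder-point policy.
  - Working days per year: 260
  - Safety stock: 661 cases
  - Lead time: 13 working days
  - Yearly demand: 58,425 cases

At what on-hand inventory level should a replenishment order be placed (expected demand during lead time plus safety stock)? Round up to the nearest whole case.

Daily demand d = 58,425 / 260 = 224.712 cases/day
Demand during lead time = 224.712 × 13 = 2,921.25
Reorder point = 2,921.25 + 661 = 3,582.25 → round up

3,583 cases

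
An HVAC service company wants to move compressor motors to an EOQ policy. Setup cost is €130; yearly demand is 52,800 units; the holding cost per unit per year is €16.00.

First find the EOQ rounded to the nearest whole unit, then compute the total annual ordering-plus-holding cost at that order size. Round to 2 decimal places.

€14,820.53

2DS/H = 2·52,800·130/16 = 858,000.00
EOQ = √858,000.00 ≈ 926.28 → Q = 926 units
Annual ordering cost = (D/Q)·S = (52,800/926) × 130 = €7,412.53
Annual holding cost  = (Q/2)·H = (926/2) × 16 = €7,408.00
Total = €7,412.53 + €7,408.00 = €14,820.53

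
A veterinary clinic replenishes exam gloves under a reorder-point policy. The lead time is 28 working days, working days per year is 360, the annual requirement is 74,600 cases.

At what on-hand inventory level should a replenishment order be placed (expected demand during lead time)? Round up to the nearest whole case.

5,803 cases

Daily demand d = 74,600 / 360 = 207.222 cases/day
Demand during lead time = 207.222 × 28 = 5,802.22
Reorder point = 5,802.22 → round up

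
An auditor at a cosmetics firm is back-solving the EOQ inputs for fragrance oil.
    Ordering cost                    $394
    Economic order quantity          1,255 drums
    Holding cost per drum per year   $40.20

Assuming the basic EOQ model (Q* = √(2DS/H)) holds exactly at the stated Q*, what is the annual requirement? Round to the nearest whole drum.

80,350 drums per year

Since Q* = (2DS/H)^½, squaring gives Q*²·H = 2DS.
D = Q²H / (2S) = 1,255² × 40.2 / (2 × 394) = 80,350.26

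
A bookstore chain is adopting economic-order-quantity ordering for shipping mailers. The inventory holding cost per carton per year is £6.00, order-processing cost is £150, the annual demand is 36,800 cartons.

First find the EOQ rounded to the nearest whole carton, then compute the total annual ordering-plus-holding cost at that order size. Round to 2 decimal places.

EOQ = √(2DS/H) = √(2 × 36,800 × 150 / 6)
    = √(1,840,000.00) ≈ 1,356.47 → Q = 1,356 cartons
Ordering: D/Q × S = 36,800/1,356 × £150 = £4,070.80
Holding:  Q/2 × H = 1,356/2 × £6 = £4,068.00
Total = £4,070.80 + £4,068.00 = £8,138.80

£8,138.80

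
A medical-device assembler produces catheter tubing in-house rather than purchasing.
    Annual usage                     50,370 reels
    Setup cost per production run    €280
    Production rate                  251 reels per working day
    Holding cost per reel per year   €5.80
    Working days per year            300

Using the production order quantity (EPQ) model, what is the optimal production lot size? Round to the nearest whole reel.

Daily demand d = 50,370/300 = 167.900; p = 251; 1 − d/p = 0.33108
EPQ = √(2DS / (H(1 − d/p)))
    = √(2 × 50,370 × 280 / (5.8 × 0.33108)) ≈ 3,832.68

3,833 reels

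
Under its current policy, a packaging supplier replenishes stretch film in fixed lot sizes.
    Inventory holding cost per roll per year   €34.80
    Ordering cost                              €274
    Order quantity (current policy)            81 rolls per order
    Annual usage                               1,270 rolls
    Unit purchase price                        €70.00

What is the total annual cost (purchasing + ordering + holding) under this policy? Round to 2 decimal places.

€94,605.45

Ordering: D/Q × S = 1,270/81 × €274 = €4,296.05
Holding:  Q/2 × H = 81/2 × €34.8 = €1,409.40
Purchase cost = D·C = 1,270 × 70 = €88,900.00
Total = €4,296.05 + €1,409.40 + €88,900.00 = €94,605.45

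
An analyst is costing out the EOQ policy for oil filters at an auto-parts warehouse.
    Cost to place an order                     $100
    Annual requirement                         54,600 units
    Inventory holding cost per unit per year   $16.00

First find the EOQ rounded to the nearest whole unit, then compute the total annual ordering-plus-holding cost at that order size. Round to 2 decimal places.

2DS/H = 2·54,600·100/16 = 682,500.00
EOQ = √682,500.00 ≈ 826.14 → Q = 826 units
Ordering: D/Q × S = 54,600/826 × $100 = $6,610.17
Holding:  Q/2 × H = 826/2 × $16 = $6,608.00
Total = $6,610.17 + $6,608.00 = $13,218.17

$13,218.17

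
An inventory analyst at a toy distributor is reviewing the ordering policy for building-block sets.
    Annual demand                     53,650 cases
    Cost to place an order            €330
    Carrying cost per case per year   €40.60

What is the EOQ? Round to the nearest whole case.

Optimal lot size Q* = (2 × 53,650 × €330 / €40.6)^½ ≈ 933.89

934 cases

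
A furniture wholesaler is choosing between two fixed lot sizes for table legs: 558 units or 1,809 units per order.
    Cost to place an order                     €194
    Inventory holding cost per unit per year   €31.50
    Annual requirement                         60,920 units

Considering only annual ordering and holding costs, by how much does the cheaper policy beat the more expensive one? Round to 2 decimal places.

For each Q, cost = (D/Q)·S + (Q/2)·H.
TC(558) = (60,920/558)×194 + (558/2)×31.5 = €29,968.57
TC(1,809) = (60,920/1,809)×194 + (1,809/2)×31.5 = €35,024.91
|ΔTC| = |€29,968.57 − €35,024.91| = €5,056.33

€5,056.33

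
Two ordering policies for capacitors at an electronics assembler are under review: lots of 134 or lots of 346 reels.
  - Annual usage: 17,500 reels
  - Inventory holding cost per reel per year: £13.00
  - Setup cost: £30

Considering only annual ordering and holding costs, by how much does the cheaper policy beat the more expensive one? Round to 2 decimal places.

Annual cost at Q: ordering D·S/Q plus holding Q·H/2.
TC(134) = (17,500/134)×30 + (134/2)×13 = £4,788.91
TC(346) = (17,500/346)×30 + (346/2)×13 = £3,766.34
|ΔTC| = |£4,788.91 − £3,766.34| = £1,022.57

£1,022.57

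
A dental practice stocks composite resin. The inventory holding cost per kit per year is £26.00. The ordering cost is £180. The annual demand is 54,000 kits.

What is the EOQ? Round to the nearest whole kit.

865 kits

Optimal lot size Q* = (2 × 54,000 × £180 / £26)^½ ≈ 864.69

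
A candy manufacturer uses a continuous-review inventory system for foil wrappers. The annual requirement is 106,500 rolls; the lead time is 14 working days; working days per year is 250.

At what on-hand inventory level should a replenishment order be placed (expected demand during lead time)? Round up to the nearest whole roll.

5,964 rolls

Daily demand d = 106,500 / 250 = 426.000 rolls/day
Demand during lead time = 426.000 × 14 = 5,964.00
Reorder point = 5,964.00 → round up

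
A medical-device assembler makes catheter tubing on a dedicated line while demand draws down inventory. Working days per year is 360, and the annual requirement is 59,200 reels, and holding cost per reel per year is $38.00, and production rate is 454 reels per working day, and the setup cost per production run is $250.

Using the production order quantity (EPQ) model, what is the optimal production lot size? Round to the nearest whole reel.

1,105 reels

Daily demand d = 59,200/360 = 164.444; p = 454; 1 − d/p = 0.63779
EPQ = √(2DS / (H(1 − d/p)))
    = √(2 × 59,200 × 250 / (38 × 0.63779)) ≈ 1,105.14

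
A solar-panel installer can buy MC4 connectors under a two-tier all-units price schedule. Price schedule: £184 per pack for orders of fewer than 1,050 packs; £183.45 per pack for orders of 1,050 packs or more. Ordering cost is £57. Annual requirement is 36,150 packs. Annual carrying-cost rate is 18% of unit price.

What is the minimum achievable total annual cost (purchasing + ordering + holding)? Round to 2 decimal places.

£6,651,015.95

H₁ = 18%×£184 = £33.1200;  H₂ = 18%×£183.45 = £33.0210
EOQ₁ = √(2×36,150×57/33.1200) = 352.75  (< 1,050, feasible at tier 1)
EOQ₂ = √(2×36,150×57/33.0210) = 353.27  (< 1,050 → use Q = 1,050 at tier-2 price)
TC(tier 1 (EOQ₁), Q≈352.7) = £6,663,282.93
TC(tier 2, Q≈1,050.0) = £6,651,015.95
Minimum at tier 2: £6,651,015.95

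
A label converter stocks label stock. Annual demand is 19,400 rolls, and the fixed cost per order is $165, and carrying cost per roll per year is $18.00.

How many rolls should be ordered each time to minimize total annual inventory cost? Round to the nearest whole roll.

Optimal lot size Q* = (2 × 19,400 × $165 / $18)^½ ≈ 596.38

596 rolls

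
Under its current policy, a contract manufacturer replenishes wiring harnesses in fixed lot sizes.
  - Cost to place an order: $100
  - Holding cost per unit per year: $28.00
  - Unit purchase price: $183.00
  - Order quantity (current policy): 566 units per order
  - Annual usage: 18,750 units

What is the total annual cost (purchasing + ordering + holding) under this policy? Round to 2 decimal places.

Annual ordering cost = (D/Q)·S = (18,750/566) × 100 = $3,312.72
Annual holding cost  = (Q/2)·H = (566/2) × 28 = $7,924.00
Purchase cost = D·C = 18,750 × 183 = $3,431,250.00
Total = $3,312.72 + $7,924.00 + $3,431,250.00 = $3,442,486.72

$3,442,486.72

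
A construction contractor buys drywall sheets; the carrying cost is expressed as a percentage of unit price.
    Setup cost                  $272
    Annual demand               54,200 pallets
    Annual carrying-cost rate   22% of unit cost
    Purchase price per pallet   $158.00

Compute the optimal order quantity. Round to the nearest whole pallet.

Carrying cost H = $158 × 22% = $34.7600/pallet/yr
Q* = √(2·D·S / H) = √(2·54,200·272 / 34.76) = √848,239.4 ≈ 921.00

921 pallets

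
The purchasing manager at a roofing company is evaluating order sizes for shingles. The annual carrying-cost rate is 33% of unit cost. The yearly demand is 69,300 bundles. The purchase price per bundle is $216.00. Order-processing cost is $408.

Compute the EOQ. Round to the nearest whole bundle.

H = i·C = 0.33 × $216 = $71.2800 per bundle-year
2DS/H = 2·69,300·408/71.28 = 793,333.33
EOQ = √793,333.33 ≈ 890.69

891 bundles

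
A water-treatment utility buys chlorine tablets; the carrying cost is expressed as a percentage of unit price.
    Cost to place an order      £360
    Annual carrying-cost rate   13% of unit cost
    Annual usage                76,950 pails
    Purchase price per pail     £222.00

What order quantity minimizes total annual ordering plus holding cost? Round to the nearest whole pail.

1,386 pails

H = i·C = 0.13 × £222 = £28.8600 per pail-year
EOQ = √(2DS/H) = √(2 × 76,950 × 360 / 28.86)
    = √(1,919,750.52) ≈ 1,385.55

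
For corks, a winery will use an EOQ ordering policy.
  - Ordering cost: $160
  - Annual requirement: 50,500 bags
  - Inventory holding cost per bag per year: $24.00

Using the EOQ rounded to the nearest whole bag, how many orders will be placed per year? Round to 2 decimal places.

2DS/H = 2·50,500·160/24 = 673,333.33
EOQ = √673,333.33 ≈ 820.57 → Q = 821
Orders per year = D/Q = 50,500 / 821 = 61.510

61.51 orders per year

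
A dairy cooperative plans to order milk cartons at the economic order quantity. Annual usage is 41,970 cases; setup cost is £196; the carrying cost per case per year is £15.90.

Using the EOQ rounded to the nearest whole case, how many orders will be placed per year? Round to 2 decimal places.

41.27 orders per year

EOQ = √(2DS/H) = √(2 × 41,970 × 196 / 15.9)
    = √(1,034,732.08) ≈ 1,017.22 → Q = 1,017
Orders per year = D/Q = 41,970 / 1,017 = 41.268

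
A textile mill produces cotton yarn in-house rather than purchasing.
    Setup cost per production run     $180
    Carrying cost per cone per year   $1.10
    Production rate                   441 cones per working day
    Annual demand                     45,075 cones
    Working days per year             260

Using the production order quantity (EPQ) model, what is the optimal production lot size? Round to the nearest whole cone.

Daily demand d = 45,075/260 = 173.365; p = 441; 1 − d/p = 0.60688
EPQ = √(2DS / (H(1 − d/p)))
    = √(2 × 45,075 × 180 / (1.1 × 0.60688)) ≈ 4,930.27

4,930 cones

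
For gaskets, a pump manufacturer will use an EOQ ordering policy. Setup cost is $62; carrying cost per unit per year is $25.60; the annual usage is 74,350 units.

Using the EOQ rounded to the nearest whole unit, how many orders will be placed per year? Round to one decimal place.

123.9 orders per year

Q* = √(2·D·S / H) = √(2·74,350·62 / 25.6) = √360,132.8 ≈ 600.11 → Q = 600
Orders per year = D/Q = 74,350 / 600 = 123.917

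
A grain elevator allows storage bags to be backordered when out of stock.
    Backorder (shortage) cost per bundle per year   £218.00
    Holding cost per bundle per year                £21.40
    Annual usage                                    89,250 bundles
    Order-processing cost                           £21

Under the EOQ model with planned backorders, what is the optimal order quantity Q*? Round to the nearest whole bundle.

Q* = √(2DS/H) · √((H + b)/b)
   = √(2 × 89,250 × 21 / 21.4) · √((21.4 + 218) / 218)
   = 418.525 × 1.0479 ≈ 438.59

439 bundles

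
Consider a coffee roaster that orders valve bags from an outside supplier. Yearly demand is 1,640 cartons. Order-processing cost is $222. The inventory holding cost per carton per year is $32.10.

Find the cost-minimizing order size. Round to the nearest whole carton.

2DS/H = 2·1,640·222/32.1 = 22,684.11
EOQ = √22,684.11 ≈ 150.61

151 cartons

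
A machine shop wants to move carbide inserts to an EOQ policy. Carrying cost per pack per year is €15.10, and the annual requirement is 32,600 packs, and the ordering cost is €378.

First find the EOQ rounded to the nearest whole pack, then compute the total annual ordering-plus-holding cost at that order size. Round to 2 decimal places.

Optimal lot size Q* = (2 × 32,600 × €378 / €15.1)^½ ≈ 1,277.56 → Q = 1,278 packs
Annual ordering cost = (D/Q)·S = (32,600/1,278) × 378 = €9,642.25
Annual holding cost  = (Q/2)·H = (1,278/2) × 15.1 = €9,648.90
Total = €9,642.25 + €9,648.90 = €19,291.15

€19,291.15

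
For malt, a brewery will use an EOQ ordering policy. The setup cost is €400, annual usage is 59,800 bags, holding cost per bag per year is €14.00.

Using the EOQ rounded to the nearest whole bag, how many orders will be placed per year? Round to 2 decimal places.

EOQ = √(2DS/H) = √(2 × 59,800 × 400 / 14)
    = √(3,417,142.86) ≈ 1,848.55 → Q = 1,849
N = D/Q = 59,800/1,849 ≈ 32.342 orders/yr

32.34 orders per year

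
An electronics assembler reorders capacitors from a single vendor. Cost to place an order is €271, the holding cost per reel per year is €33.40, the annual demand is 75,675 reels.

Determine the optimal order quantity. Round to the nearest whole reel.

1,108 reels

2DS/H = 2·75,675·271/33.4 = 1,228,019.46
EOQ = √1,228,019.46 ≈ 1,108.16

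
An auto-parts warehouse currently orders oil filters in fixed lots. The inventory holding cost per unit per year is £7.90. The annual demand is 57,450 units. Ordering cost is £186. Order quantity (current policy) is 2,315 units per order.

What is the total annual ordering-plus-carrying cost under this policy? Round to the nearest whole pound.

Ordering: D/Q × S = 57,450/2,315 × £186 = £4,615.85
Holding:  Q/2 × H = 2,315/2 × £7.9 = £9,144.25
Total = £4,615.85 + £9,144.25 = £13,760.10

£13,760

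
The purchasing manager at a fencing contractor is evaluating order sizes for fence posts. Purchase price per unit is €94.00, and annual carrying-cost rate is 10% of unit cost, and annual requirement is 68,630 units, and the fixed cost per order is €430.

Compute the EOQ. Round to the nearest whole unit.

Holding cost per unit per year: H = 10% × €94 = €9.4000
Q* = √(2·D·S / H) = √(2·68,630·430 / 9.4) = √6,278,914.9 ≈ 2,505.78

2,506 units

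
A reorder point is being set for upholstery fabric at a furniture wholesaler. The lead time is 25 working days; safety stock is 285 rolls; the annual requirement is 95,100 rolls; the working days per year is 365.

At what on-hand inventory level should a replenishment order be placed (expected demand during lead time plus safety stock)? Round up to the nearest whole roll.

6,799 rolls

Daily demand d = 95,100 / 365 = 260.548 rolls/day
Demand during lead time = 260.548 × 25 = 6,513.70
Reorder point = 6,513.70 + 285 = 6,798.70 → round up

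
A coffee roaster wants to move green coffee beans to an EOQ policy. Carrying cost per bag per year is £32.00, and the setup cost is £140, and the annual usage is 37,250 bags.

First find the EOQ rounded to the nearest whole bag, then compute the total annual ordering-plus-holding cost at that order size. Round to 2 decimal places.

£18,269.10

EOQ = √(2DS/H) = √(2 × 37,250 × 140 / 32)
    = √(325,937.50) ≈ 570.91 → Q = 571 bags
Annual ordering cost = (D/Q)·S = (37,250/571) × 140 = £9,133.10
Annual holding cost  = (Q/2)·H = (571/2) × 32 = £9,136.00
Total = £9,133.10 + £9,136.00 = £18,269.10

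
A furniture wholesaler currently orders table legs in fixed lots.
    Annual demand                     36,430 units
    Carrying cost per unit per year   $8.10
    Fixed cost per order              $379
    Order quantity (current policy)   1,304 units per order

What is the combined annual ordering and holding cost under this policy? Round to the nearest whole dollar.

$15,869

Ordering: D/Q × S = 36,430/1,304 × $379 = $10,588.17
Holding:  Q/2 × H = 1,304/2 × $8.1 = $5,281.20
Total = $10,588.17 + $5,281.20 = $15,869.37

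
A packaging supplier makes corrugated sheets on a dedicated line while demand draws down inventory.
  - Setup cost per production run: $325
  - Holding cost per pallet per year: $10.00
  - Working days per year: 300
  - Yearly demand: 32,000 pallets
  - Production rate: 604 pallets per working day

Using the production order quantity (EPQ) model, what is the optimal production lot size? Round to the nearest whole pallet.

d = 32,000/300 = 106.6667 pallets/day;  effective holding cost H(1 − d/p) = 10·(1 − 106.6667/604) = 8.23400
Q* = √(2DS / H_eff) = √(2·32,000·325 / 8.23400) ≈ 1,589.37

1,589 pallets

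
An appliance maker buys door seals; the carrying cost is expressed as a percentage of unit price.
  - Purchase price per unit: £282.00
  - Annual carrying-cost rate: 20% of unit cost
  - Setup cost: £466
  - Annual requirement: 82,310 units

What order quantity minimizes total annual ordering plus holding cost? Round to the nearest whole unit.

1,166 units

H = i·C = 0.2 × £282 = £56.4000 per unit-year
Q* = √(2·D·S / H) = √(2·82,310·466 / 56.4) = √1,360,158.2 ≈ 1,166.26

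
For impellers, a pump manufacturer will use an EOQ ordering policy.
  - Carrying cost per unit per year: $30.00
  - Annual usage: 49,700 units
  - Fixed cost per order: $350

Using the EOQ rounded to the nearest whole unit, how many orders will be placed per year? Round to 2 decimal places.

46.15 orders per year

Q* = √(2·D·S / H) = √(2·49,700·350 / 30) = √1,159,666.7 ≈ 1,076.88 → Q = 1,077
Orders per year = D/Q = 49,700 / 1,077 = 46.147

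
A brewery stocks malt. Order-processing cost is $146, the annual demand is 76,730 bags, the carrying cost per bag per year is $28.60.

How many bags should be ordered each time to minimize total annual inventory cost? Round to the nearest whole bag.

EOQ = √(2DS/H) = √(2 × 76,730 × 146 / 28.6)
    = √(783,397.20) ≈ 885.10

885 bags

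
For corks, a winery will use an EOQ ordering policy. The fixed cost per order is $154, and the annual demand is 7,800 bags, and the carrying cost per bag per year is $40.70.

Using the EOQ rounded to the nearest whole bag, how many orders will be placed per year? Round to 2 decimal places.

Optimal lot size Q* = (2 × 7,800 × $154 / $40.7)^½ ≈ 242.95 → Q = 243
Orders per year = D/Q = 7,800 / 243 = 32.099

32.10 orders per year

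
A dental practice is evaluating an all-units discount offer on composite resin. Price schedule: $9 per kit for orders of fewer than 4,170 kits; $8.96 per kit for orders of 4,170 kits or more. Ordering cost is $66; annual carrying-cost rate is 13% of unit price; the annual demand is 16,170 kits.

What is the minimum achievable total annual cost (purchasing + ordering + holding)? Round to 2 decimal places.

H₁ = 13%×$9 = $1.1700;  H₂ = 13%×$8.96 = $1.1648
EOQ₁ = √(2×16,170×66/1.1700) = 1,350.67  (< 4,170, feasible at tier 1)
EOQ₂ = √(2×16,170×66/1.1648) = 1,353.68  (< 4,170 → use Q = 4,170 at tier-2 price)
TC(tier 1 (EOQ₁), Q≈1,350.7) = $147,110.28
TC(tier 2, Q≈4,170.0) = $147,567.74
Minimum at tier 1 (EOQ₁): $147,110.28

$147,110.28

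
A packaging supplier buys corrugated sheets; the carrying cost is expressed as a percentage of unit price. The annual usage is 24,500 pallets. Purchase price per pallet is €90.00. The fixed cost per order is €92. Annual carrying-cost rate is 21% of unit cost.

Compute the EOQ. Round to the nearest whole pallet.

488 pallets

Carrying cost H = €90 × 21% = €18.9000/pallet/yr
EOQ = √(2DS/H) = √(2 × 24,500 × 92 / 18.9)
    = √(238,518.52) ≈ 488.38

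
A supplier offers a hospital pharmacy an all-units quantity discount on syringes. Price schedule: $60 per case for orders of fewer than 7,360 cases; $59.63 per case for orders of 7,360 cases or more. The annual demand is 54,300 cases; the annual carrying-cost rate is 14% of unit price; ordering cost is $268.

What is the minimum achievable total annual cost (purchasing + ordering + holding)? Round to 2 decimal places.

H₁ = 14%×$60 = $8.4000;  H₂ = 14%×$59.63 = $8.3482
EOQ₁ = √(2×54,300×268/8.4000) = 1,861.41  (< 7,360, feasible at tier 1)
EOQ₂ = √(2×54,300×268/8.3482) = 1,867.18  (< 7,360 → use Q = 7,360 at tier-2 price)
TC(tier 1 (EOQ₁), Q≈1,861.4) = $3,273,635.87
TC(tier 2, Q≈7,360.0) = $3,270,607.60
Minimum at tier 2: $3,270,607.60

$3,270,607.60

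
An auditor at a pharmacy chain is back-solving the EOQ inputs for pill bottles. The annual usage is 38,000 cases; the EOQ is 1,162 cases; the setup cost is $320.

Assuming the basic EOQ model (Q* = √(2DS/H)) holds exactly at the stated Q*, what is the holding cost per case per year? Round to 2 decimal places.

$18.01

From Q* = √(2DS/H) ⇒ Q*² = 2DS/H.
H = 2DS / Q² = 2 × 38,000 × 320 / 1,162² = 18.0116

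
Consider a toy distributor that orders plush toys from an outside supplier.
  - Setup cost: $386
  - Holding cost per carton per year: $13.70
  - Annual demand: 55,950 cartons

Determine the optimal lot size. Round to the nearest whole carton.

EOQ = √(2DS/H) = √(2 × 55,950 × 386 / 13.7)
    = √(3,152,802.92) ≈ 1,775.61

1,776 cartons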